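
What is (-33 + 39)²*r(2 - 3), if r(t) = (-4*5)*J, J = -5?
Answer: 3600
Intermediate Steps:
r(t) = 100 (r(t) = -4*5*(-5) = -20*(-5) = 100)
(-33 + 39)²*r(2 - 3) = (-33 + 39)²*100 = 6²*100 = 36*100 = 3600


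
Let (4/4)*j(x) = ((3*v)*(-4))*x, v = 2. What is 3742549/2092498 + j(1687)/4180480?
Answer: 972558136531/546727877440 ≈ 1.7789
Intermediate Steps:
j(x) = -24*x (j(x) = ((3*2)*(-4))*x = (6*(-4))*x = -24*x)
3742549/2092498 + j(1687)/4180480 = 3742549/2092498 - 24*1687/4180480 = 3742549*(1/2092498) - 40488*1/4180480 = 3742549/2092498 - 5061/522560 = 972558136531/546727877440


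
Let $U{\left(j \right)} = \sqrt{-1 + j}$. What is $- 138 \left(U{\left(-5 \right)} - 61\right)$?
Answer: $8418 - 138 i \sqrt{6} \approx 8418.0 - 338.03 i$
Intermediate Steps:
$- 138 \left(U{\left(-5 \right)} - 61\right) = - 138 \left(\sqrt{-1 - 5} - 61\right) = - 138 \left(\sqrt{-6} - 61\right) = - 138 \left(i \sqrt{6} - 61\right) = - 138 \left(-61 + i \sqrt{6}\right) = 8418 - 138 i \sqrt{6}$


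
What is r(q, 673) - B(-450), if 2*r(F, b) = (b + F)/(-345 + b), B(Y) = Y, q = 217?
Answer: 148045/328 ≈ 451.36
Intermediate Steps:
r(F, b) = (F + b)/(2*(-345 + b)) (r(F, b) = ((b + F)/(-345 + b))/2 = ((F + b)/(-345 + b))/2 = (F + b)/(2*(-345 + b)))
r(q, 673) - B(-450) = (217 + 673)/(2*(-345 + 673)) - 1*(-450) = (½)*890/328 + 450 = (½)*(1/328)*890 + 450 = 445/328 + 450 = 148045/328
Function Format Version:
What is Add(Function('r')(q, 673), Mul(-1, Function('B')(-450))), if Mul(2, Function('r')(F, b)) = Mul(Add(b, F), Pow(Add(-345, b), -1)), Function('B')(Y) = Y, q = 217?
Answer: Rational(148045, 328) ≈ 451.36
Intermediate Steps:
Function('r')(F, b) = Mul(Rational(1, 2), Pow(Add(-345, b), -1), Add(F, b)) (Function('r')(F, b) = Mul(Rational(1, 2), Mul(Add(b, F), Pow(Add(-345, b), -1))) = Mul(Rational(1, 2), Mul(Add(F, b), Pow(Add(-345, b), -1))) = Mul(Rational(1, 2), Mul(Pow(Add(-345, b), -1), Add(F, b))) = Mul(Rational(1, 2), Pow(Add(-345, b), -1), Add(F, b)))
Add(Function('r')(q, 673), Mul(-1, Function('B')(-450))) = Add(Mul(Rational(1, 2), Pow(Add(-345, 673), -1), Add(217, 673)), Mul(-1, -450)) = Add(Mul(Rational(1, 2), Pow(328, -1), 890), 450) = Add(Mul(Rational(1, 2), Rational(1, 328), 890), 450) = Add(Rational(445, 328), 450) = Rational(148045, 328)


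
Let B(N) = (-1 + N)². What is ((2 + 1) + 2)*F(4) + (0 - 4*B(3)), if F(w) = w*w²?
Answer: 304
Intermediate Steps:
F(w) = w³
((2 + 1) + 2)*F(4) + (0 - 4*B(3)) = ((2 + 1) + 2)*4³ + (0 - 4*(-1 + 3)²) = (3 + 2)*64 + (0 - 4*2²) = 5*64 + (0 - 4*4) = 320 + (0 - 16) = 320 - 16 = 304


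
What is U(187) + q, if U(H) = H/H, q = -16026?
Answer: -16025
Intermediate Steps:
U(H) = 1
U(187) + q = 1 - 16026 = -16025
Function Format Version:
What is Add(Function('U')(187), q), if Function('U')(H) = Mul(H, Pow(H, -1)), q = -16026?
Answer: -16025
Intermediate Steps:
Function('U')(H) = 1
Add(Function('U')(187), q) = Add(1, -16026) = -16025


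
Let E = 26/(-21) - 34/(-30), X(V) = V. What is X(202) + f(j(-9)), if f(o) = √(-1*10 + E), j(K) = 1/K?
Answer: 202 + I*√111405/105 ≈ 202.0 + 3.1788*I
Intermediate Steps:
E = -11/105 (E = 26*(-1/21) - 34*(-1/30) = -26/21 + 17/15 = -11/105 ≈ -0.10476)
f(o) = I*√111405/105 (f(o) = √(-1*10 - 11/105) = √(-10 - 11/105) = √(-1061/105) = I*√111405/105)
X(202) + f(j(-9)) = 202 + I*√111405/105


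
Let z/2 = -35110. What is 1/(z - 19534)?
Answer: -1/89754 ≈ -1.1142e-5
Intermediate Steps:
z = -70220 (z = 2*(-35110) = -70220)
1/(z - 19534) = 1/(-70220 - 19534) = 1/(-89754) = -1/89754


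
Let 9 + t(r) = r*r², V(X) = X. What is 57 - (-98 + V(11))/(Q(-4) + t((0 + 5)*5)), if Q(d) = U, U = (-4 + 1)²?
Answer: 890712/15625 ≈ 57.006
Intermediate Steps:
U = 9 (U = (-3)² = 9)
Q(d) = 9
t(r) = -9 + r³ (t(r) = -9 + r*r² = -9 + r³)
57 - (-98 + V(11))/(Q(-4) + t((0 + 5)*5)) = 57 - (-98 + 11)/(9 + (-9 + ((0 + 5)*5)³)) = 57 - (-87)/(9 + (-9 + (5*5)³)) = 57 - (-87)/(9 + (-9 + 25³)) = 57 - (-87)/(9 + (-9 + 15625)) = 57 - (-87)/(9 + 15616) = 57 - (-87)/15625 = 57 - 1*(-87/15625) = 57 + 87/15625 = 890712/15625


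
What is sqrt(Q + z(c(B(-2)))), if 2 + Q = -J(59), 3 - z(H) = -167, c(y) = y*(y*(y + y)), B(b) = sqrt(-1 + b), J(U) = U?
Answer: sqrt(109) ≈ 10.440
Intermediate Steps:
c(y) = 2*y**3 (c(y) = y*(y*(2*y)) = y*(2*y**2) = 2*y**3)
z(H) = 170 (z(H) = 3 - 1*(-167) = 3 + 167 = 170)
Q = -61 (Q = -2 - 1*59 = -2 - 59 = -61)
sqrt(Q + z(c(B(-2)))) = sqrt(-61 + 170) = sqrt(109)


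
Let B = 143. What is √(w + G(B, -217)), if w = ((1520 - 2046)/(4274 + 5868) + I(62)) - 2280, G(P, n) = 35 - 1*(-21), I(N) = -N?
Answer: I*√58785917399/5071 ≈ 47.813*I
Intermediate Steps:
G(P, n) = 56 (G(P, n) = 35 + 21 = 56)
w = -11876545/5071 (w = ((1520 - 2046)/(4274 + 5868) - 1*62) - 2280 = (-526/10142 - 62) - 2280 = (-526*1/10142 - 62) - 2280 = (-263/5071 - 62) - 2280 = -314665/5071 - 2280 = -11876545/5071 ≈ -2342.1)
√(w + G(B, -217)) = √(-11876545/5071 + 56) = √(-11592569/5071) = I*√58785917399/5071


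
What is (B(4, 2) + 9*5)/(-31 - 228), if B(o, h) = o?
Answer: -7/37 ≈ -0.18919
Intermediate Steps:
(B(4, 2) + 9*5)/(-31 - 228) = (4 + 9*5)/(-31 - 228) = (4 + 45)/(-259) = 49*(-1/259) = -7/37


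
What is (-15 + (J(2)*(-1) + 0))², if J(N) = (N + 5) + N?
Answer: 576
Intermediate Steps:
J(N) = 5 + 2*N (J(N) = (5 + N) + N = 5 + 2*N)
(-15 + (J(2)*(-1) + 0))² = (-15 + ((5 + 2*2)*(-1) + 0))² = (-15 + ((5 + 4)*(-1) + 0))² = (-15 + (9*(-1) + 0))² = (-15 + (-9 + 0))² = (-15 - 9)² = (-24)² = 576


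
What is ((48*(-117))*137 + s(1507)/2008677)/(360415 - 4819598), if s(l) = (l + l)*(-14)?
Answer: 140496368780/814278030081 ≈ 0.17254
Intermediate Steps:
s(l) = -28*l (s(l) = (2*l)*(-14) = -28*l)
((48*(-117))*137 + s(1507)/2008677)/(360415 - 4819598) = ((48*(-117))*137 - 28*1507/2008677)/(360415 - 4819598) = (-5616*137 - 42196*1/2008677)/(-4459183) = (-769392 - 3836/182607)*(-1/4459183) = -140496368780/182607*(-1/4459183) = 140496368780/814278030081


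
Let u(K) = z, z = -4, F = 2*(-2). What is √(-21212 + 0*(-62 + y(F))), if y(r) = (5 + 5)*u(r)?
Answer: 2*I*√5303 ≈ 145.64*I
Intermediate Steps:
F = -4
u(K) = -4
y(r) = -40 (y(r) = (5 + 5)*(-4) = 10*(-4) = -40)
√(-21212 + 0*(-62 + y(F))) = √(-21212 + 0*(-62 - 40)) = √(-21212 + 0*(-102)) = √(-21212 + 0) = √(-21212) = 2*I*√5303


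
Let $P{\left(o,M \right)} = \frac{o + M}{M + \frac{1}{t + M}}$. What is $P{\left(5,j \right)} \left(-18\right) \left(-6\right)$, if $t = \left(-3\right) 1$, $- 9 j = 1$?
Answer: $- \frac{133056}{109} \approx -1220.7$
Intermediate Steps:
$j = - \frac{1}{9}$ ($j = \left(- \frac{1}{9}\right) 1 = - \frac{1}{9} \approx -0.11111$)
$t = -3$
$P{\left(o,M \right)} = \frac{M + o}{M + \frac{1}{-3 + M}}$ ($P{\left(o,M \right)} = \frac{o + M}{M + \frac{1}{-3 + M}} = \frac{M + o}{M + \frac{1}{-3 + M}}$)
$P{\left(5,j \right)} \left(-18\right) \left(-6\right) = \frac{\left(- \frac{1}{9}\right)^{2} - - \frac{1}{3} - 15 - \frac{5}{9}}{1 + \left(- \frac{1}{9}\right)^{2} - - \frac{1}{3}} \left(-18\right) \left(-6\right) = \frac{\frac{1}{81} + \frac{1}{3} - 15 - \frac{5}{9}}{1 + \frac{1}{81} + \frac{1}{3}} \left(-18\right) \left(-6\right) = \frac{1}{\frac{109}{81}} \left(- \frac{1232}{81}\right) \left(-18\right) \left(-6\right) = \frac{81}{109} \left(- \frac{1232}{81}\right) \left(-18\right) \left(-6\right) = \left(- \frac{1232}{109}\right) \left(-18\right) \left(-6\right) = \frac{22176}{109} \left(-6\right) = - \frac{133056}{109}$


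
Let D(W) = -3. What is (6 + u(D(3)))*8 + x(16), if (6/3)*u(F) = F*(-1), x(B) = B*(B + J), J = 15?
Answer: 556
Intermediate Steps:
x(B) = B*(15 + B) (x(B) = B*(B + 15) = B*(15 + B))
u(F) = -F/2 (u(F) = (F*(-1))/2 = (-F)/2 = -F/2)
(6 + u(D(3)))*8 + x(16) = (6 - 1/2*(-3))*8 + 16*(15 + 16) = (6 + 3/2)*8 + 16*31 = (15/2)*8 + 496 = 60 + 496 = 556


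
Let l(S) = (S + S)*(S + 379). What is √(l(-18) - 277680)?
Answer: 2*I*√72669 ≈ 539.14*I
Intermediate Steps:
l(S) = 2*S*(379 + S) (l(S) = (2*S)*(379 + S) = 2*S*(379 + S))
√(l(-18) - 277680) = √(2*(-18)*(379 - 18) - 277680) = √(2*(-18)*361 - 277680) = √(-12996 - 277680) = √(-290676) = 2*I*√72669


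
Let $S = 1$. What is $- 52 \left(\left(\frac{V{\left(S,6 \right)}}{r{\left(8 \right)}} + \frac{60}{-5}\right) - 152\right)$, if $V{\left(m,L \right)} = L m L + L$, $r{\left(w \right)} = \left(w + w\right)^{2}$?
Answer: $\frac{272623}{32} \approx 8519.5$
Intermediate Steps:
$r{\left(w \right)} = 4 w^{2}$ ($r{\left(w \right)} = \left(2 w\right)^{2} = 4 w^{2}$)
$V{\left(m,L \right)} = L + m L^{2}$ ($V{\left(m,L \right)} = m L^{2} + L = L + m L^{2}$)
$- 52 \left(\left(\frac{V{\left(S,6 \right)}}{r{\left(8 \right)}} + \frac{60}{-5}\right) - 152\right) = - 52 \left(\left(\frac{6 \left(1 + 6 \cdot 1\right)}{4 \cdot 8^{2}} + \frac{60}{-5}\right) - 152\right) = - 52 \left(\left(\frac{6 \left(1 + 6\right)}{4 \cdot 64} + 60 \left(- \frac{1}{5}\right)\right) - 152\right) = - 52 \left(\left(\frac{6 \cdot 7}{256} - 12\right) - 152\right) = - 52 \left(\left(42 \cdot \frac{1}{256} - 12\right) - 152\right) = - 52 \left(\left(\frac{21}{128} - 12\right) - 152\right) = - 52 \left(- \frac{1515}{128} - 152\right) = \left(-52\right) \left(- \frac{20971}{128}\right) = \frac{272623}{32}$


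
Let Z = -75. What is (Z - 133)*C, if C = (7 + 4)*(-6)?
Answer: 13728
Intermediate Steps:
C = -66 (C = 11*(-6) = -66)
(Z - 133)*C = (-75 - 133)*(-66) = -208*(-66) = 13728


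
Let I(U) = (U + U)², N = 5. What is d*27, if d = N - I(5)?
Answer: -2565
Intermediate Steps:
I(U) = 4*U² (I(U) = (2*U)² = 4*U²)
d = -95 (d = 5 - 4*5² = 5 - 4*25 = 5 - 1*100 = 5 - 100 = -95)
d*27 = -95*27 = -2565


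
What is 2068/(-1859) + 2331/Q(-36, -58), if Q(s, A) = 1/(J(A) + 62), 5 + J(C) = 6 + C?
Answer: 1969507/169 ≈ 11654.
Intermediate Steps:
J(C) = 1 + C (J(C) = -5 + (6 + C) = 1 + C)
Q(s, A) = 1/(63 + A) (Q(s, A) = 1/((1 + A) + 62) = 1/(63 + A))
2068/(-1859) + 2331/Q(-36, -58) = 2068/(-1859) + 2331/(1/(63 - 58)) = 2068*(-1/1859) + 2331/(1/5) = -188/169 + 2331/(⅕) = -188/169 + 2331*5 = -188/169 + 11655 = 1969507/169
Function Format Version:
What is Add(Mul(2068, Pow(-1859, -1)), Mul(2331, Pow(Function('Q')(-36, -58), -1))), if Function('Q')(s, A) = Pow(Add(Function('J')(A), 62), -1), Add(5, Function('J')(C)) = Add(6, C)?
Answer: Rational(1969507, 169) ≈ 11654.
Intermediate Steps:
Function('J')(C) = Add(1, C) (Function('J')(C) = Add(-5, Add(6, C)) = Add(1, C))
Function('Q')(s, A) = Pow(Add(63, A), -1) (Function('Q')(s, A) = Pow(Add(Add(1, A), 62), -1) = Pow(Add(63, A), -1))
Add(Mul(2068, Pow(-1859, -1)), Mul(2331, Pow(Function('Q')(-36, -58), -1))) = Add(Mul(2068, Pow(-1859, -1)), Mul(2331, Pow(Pow(Add(63, -58), -1), -1))) = Add(Mul(2068, Rational(-1, 1859)), Mul(2331, Pow(Pow(5, -1), -1))) = Add(Rational(-188, 169), Mul(2331, Pow(Rational(1, 5), -1))) = Add(Rational(-188, 169), Mul(2331, 5)) = Add(Rational(-188, 169), 11655) = Rational(1969507, 169)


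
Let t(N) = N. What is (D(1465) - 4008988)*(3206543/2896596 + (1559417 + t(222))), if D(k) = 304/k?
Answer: -737024931582035191497/117875365 ≈ -6.2526e+12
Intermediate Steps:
(D(1465) - 4008988)*(3206543/2896596 + (1559417 + t(222))) = (304/1465 - 4008988)*(3206543/2896596 + (1559417 + 222)) = (304*(1/1465) - 4008988)*(3206543*(1/2896596) + 1559639) = (304/1465 - 4008988)*(3206543/2896596 + 1559639) = -5873167116/1465*4517647295387/2896596 = -737024931582035191497/117875365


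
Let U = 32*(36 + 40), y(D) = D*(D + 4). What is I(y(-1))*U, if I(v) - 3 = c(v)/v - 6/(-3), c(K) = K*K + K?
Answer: 7296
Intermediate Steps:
y(D) = D*(4 + D)
c(K) = K + K**2 (c(K) = K**2 + K = K + K**2)
U = 2432 (U = 32*76 = 2432)
I(v) = 6 + v (I(v) = 3 + ((v*(1 + v))/v - 6/(-3)) = 3 + ((1 + v) - 6*(-1/3)) = 3 + ((1 + v) + 2) = 3 + (3 + v) = 6 + v)
I(y(-1))*U = (6 - (4 - 1))*2432 = (6 - 1*3)*2432 = (6 - 3)*2432 = 3*2432 = 7296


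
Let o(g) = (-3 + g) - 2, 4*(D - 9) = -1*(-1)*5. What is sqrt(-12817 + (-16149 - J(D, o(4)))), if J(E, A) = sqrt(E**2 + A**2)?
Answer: sqrt(-115864 - sqrt(1697))/2 ≈ 170.22*I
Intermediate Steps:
D = 41/4 (D = 9 + (-1*(-1)*5)/4 = 9 + (1*5)/4 = 9 + (1/4)*5 = 9 + 5/4 = 41/4 ≈ 10.250)
o(g) = -5 + g
J(E, A) = sqrt(A**2 + E**2)
sqrt(-12817 + (-16149 - J(D, o(4)))) = sqrt(-12817 + (-16149 - sqrt((-5 + 4)**2 + (41/4)**2))) = sqrt(-12817 + (-16149 - sqrt((-1)**2 + 1681/16))) = sqrt(-12817 + (-16149 - sqrt(1 + 1681/16))) = sqrt(-12817 + (-16149 - sqrt(1697/16))) = sqrt(-12817 + (-16149 - sqrt(1697)/4)) = sqrt(-28966 - sqrt(1697)/4)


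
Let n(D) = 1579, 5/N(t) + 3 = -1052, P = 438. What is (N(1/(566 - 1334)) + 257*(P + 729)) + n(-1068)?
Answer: 63616077/211 ≈ 3.0150e+5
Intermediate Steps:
N(t) = -1/211 (N(t) = 5/(-3 - 1052) = 5/(-1055) = 5*(-1/1055) = -1/211)
(N(1/(566 - 1334)) + 257*(P + 729)) + n(-1068) = (-1/211 + 257*(438 + 729)) + 1579 = (-1/211 + 257*1167) + 1579 = (-1/211 + 299919) + 1579 = 63282908/211 + 1579 = 63616077/211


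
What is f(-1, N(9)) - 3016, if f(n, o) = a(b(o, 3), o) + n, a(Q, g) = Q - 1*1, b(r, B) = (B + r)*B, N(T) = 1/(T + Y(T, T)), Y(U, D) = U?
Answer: -18053/6 ≈ -3008.8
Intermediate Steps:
N(T) = 1/(2*T) (N(T) = 1/(T + T) = 1/(2*T))
b(r, B) = B*(B + r)
a(Q, g) = -1 + Q (a(Q, g) = Q - 1 = -1 + Q)
f(n, o) = 8 + n + 3*o (f(n, o) = (-1 + 3*(3 + o)) + n = (-1 + (9 + 3*o)) + n = (8 + 3*o) + n = 8 + n + 3*o)
f(-1, N(9)) - 3016 = (8 - 1 + 3*((½)/9)) - 3016 = (8 - 1 + 3*((½)*(⅑))) - 3016 = (8 - 1 + 3*(1/18)) - 3016 = (8 - 1 + ⅙) - 3016 = 43/6 - 3016 = -18053/6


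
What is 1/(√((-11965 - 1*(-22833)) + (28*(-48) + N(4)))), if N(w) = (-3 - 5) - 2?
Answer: √9514/9514 ≈ 0.010252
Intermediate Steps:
N(w) = -10 (N(w) = -8 - 2 = -10)
1/(√((-11965 - 1*(-22833)) + (28*(-48) + N(4)))) = 1/(√((-11965 - 1*(-22833)) + (28*(-48) - 10))) = 1/(√((-11965 + 22833) + (-1344 - 10))) = 1/(√(10868 - 1354)) = 1/(√9514) = √9514/9514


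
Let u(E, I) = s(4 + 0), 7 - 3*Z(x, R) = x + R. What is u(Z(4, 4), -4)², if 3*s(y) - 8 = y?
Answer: 16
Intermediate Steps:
Z(x, R) = 7/3 - R/3 - x/3 (Z(x, R) = 7/3 - (x + R)/3 = 7/3 - (R + x)/3 = 7/3 + (-R/3 - x/3) = 7/3 - R/3 - x/3)
s(y) = 8/3 + y/3
u(E, I) = 4 (u(E, I) = 8/3 + (4 + 0)/3 = 8/3 + (⅓)*4 = 8/3 + 4/3 = 4)
u(Z(4, 4), -4)² = 4² = 16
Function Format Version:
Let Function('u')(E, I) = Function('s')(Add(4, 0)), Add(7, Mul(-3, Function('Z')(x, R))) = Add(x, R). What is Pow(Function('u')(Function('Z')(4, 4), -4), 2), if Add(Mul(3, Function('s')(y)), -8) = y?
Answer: 16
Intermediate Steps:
Function('Z')(x, R) = Add(Rational(7, 3), Mul(Rational(-1, 3), R), Mul(Rational(-1, 3), x)) (Function('Z')(x, R) = Add(Rational(7, 3), Mul(Rational(-1, 3), Add(x, R))) = Add(Rational(7, 3), Mul(Rational(-1, 3), Add(R, x))) = Add(Rational(7, 3), Add(Mul(Rational(-1, 3), R), Mul(Rational(-1, 3), x))) = Add(Rational(7, 3), Mul(Rational(-1, 3), R), Mul(Rational(-1, 3), x)))
Function('s')(y) = Add(Rational(8, 3), Mul(Rational(1, 3), y))
Function('u')(E, I) = 4 (Function('u')(E, I) = Add(Rational(8, 3), Mul(Rational(1, 3), Add(4, 0))) = Add(Rational(8, 3), Mul(Rational(1, 3), 4)) = Add(Rational(8, 3), Rational(4, 3)) = 4)
Pow(Function('u')(Function('Z')(4, 4), -4), 2) = Pow(4, 2) = 16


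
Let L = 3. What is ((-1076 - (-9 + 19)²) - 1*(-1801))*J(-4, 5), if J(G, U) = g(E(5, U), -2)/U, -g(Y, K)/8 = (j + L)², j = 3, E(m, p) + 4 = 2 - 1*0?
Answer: -36000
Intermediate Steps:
E(m, p) = -2 (E(m, p) = -4 + (2 - 1*0) = -4 + (2 + 0) = -4 + 2 = -2)
g(Y, K) = -288 (g(Y, K) = -8*(3 + 3)² = -8*6² = -8*36 = -288)
J(G, U) = -288/U
((-1076 - (-9 + 19)²) - 1*(-1801))*J(-4, 5) = ((-1076 - (-9 + 19)²) - 1*(-1801))*(-288/5) = ((-1076 - 1*10²) + 1801)*(-288*⅕) = ((-1076 - 1*100) + 1801)*(-288/5) = ((-1076 - 100) + 1801)*(-288/5) = (-1176 + 1801)*(-288/5) = 625*(-288/5) = -36000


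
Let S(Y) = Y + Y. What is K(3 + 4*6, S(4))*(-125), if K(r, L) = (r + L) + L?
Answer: -5375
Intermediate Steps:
S(Y) = 2*Y
K(r, L) = r + 2*L (K(r, L) = (L + r) + L = r + 2*L)
K(3 + 4*6, S(4))*(-125) = ((3 + 4*6) + 2*(2*4))*(-125) = ((3 + 24) + 2*8)*(-125) = (27 + 16)*(-125) = 43*(-125) = -5375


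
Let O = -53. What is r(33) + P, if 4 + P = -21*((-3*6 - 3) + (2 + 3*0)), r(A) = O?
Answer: 342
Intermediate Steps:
r(A) = -53
P = 395 (P = -4 - 21*((-3*6 - 3) + (2 + 3*0)) = -4 - 21*((-18 - 3) + (2 + 0)) = -4 - 21*(-21 + 2) = -4 - 21*(-19) = -4 + 399 = 395)
r(33) + P = -53 + 395 = 342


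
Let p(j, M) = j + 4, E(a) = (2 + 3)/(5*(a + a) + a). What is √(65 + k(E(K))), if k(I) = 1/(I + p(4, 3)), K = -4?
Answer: 27*√10757/347 ≈ 8.0701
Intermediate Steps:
E(a) = 5/(11*a) (E(a) = 5/(5*(2*a) + a) = 5/(10*a + a) = 5/((11*a)) = 5*(1/(11*a)) = 5/(11*a))
p(j, M) = 4 + j
k(I) = 1/(8 + I) (k(I) = 1/(I + (4 + 4)) = 1/(I + 8) = 1/(8 + I))
√(65 + k(E(K))) = √(65 + 1/(8 + (5/11)/(-4))) = √(65 + 1/(8 + (5/11)*(-¼))) = √(65 + 1/(8 - 5/44)) = √(65 + 1/(347/44)) = √(65 + 44/347) = √(22599/347) = 27*√10757/347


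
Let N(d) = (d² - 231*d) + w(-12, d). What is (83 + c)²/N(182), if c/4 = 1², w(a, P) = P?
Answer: -2523/2912 ≈ -0.86642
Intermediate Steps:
c = 4 (c = 4*1² = 4*1 = 4)
N(d) = d² - 230*d (N(d) = (d² - 231*d) + d = d² - 230*d)
(83 + c)²/N(182) = (83 + 4)²/((182*(-230 + 182))) = 87²/((182*(-48))) = 7569/(-8736) = 7569*(-1/8736) = -2523/2912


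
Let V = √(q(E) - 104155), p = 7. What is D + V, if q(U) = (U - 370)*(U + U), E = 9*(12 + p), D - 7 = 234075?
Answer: 234082 + I*√172213 ≈ 2.3408e+5 + 414.99*I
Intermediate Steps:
D = 234082 (D = 7 + 234075 = 234082)
E = 171 (E = 9*(12 + 7) = 9*19 = 171)
q(U) = 2*U*(-370 + U) (q(U) = (-370 + U)*(2*U) = 2*U*(-370 + U))
V = I*√172213 (V = √(2*171*(-370 + 171) - 104155) = √(2*171*(-199) - 104155) = √(-68058 - 104155) = √(-172213) = I*√172213 ≈ 414.99*I)
D + V = 234082 + I*√172213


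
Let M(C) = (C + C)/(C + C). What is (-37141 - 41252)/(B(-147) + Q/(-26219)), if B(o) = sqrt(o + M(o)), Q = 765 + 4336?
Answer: 3494841442589/33463890169 + 17963389096891*I*sqrt(146)/33463890169 ≈ 104.44 + 6486.2*I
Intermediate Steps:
M(C) = 1 (M(C) = (2*C)/((2*C)) = (2*C)*(1/(2*C)) = 1)
Q = 5101
B(o) = sqrt(1 + o) (B(o) = sqrt(o + 1) = sqrt(1 + o))
(-37141 - 41252)/(B(-147) + Q/(-26219)) = (-37141 - 41252)/(sqrt(1 - 147) + 5101/(-26219)) = -78393/(sqrt(-146) + 5101*(-1/26219)) = -78393/(I*sqrt(146) - 5101/26219) = -78393/(-5101/26219 + I*sqrt(146))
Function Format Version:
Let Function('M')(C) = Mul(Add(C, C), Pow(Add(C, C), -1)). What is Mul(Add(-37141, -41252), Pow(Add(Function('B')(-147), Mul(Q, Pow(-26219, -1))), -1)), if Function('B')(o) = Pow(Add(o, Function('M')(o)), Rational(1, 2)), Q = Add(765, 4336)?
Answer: Add(Rational(3494841442589, 33463890169), Mul(Rational(17963389096891, 33463890169), I, Pow(146, Rational(1, 2)))) ≈ Add(104.44, Mul(6486.2, I))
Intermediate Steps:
Function('M')(C) = 1 (Function('M')(C) = Mul(Mul(2, C), Pow(Mul(2, C), -1)) = Mul(Mul(2, C), Mul(Rational(1, 2), Pow(C, -1))) = 1)
Q = 5101
Function('B')(o) = Pow(Add(1, o), Rational(1, 2)) (Function('B')(o) = Pow(Add(o, 1), Rational(1, 2)) = Pow(Add(1, o), Rational(1, 2)))
Mul(Add(-37141, -41252), Pow(Add(Function('B')(-147), Mul(Q, Pow(-26219, -1))), -1)) = Mul(Add(-37141, -41252), Pow(Add(Pow(Add(1, -147), Rational(1, 2)), Mul(5101, Pow(-26219, -1))), -1)) = Mul(-78393, Pow(Add(Pow(-146, Rational(1, 2)), Mul(5101, Rational(-1, 26219))), -1)) = Mul(-78393, Pow(Add(Mul(I, Pow(146, Rational(1, 2))), Rational(-5101, 26219)), -1)) = Mul(-78393, Pow(Add(Rational(-5101, 26219), Mul(I, Pow(146, Rational(1, 2)))), -1))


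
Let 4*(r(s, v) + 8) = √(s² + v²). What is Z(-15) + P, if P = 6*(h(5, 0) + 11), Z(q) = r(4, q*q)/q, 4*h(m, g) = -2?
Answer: 953/15 - √50641/60 ≈ 59.783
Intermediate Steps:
r(s, v) = -8 + √(s² + v²)/4
h(m, g) = -½ (h(m, g) = (¼)*(-2) = -½)
Z(q) = (-8 + √(16 + q⁴)/4)/q (Z(q) = (-8 + √(4² + (q*q)²)/4)/q = (-8 + √(16 + (q²)²)/4)/q = (-8 + √(16 + q⁴)/4)/q)
P = 63 (P = 6*(-½ + 11) = 6*(21/2) = 63)
Z(-15) + P = (¼)*(-32 + √(16 + (-15)⁴))/(-15) + 63 = (¼)*(-1/15)*(-32 + √(16 + 50625)) + 63 = (¼)*(-1/15)*(-32 + √50641) + 63 = (8/15 - √50641/60) + 63 = 953/15 - √50641/60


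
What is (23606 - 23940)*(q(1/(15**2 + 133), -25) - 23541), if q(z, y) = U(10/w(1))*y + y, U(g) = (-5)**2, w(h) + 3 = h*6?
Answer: 8079794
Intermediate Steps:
w(h) = -3 + 6*h (w(h) = -3 + h*6 = -3 + 6*h)
U(g) = 25
q(z, y) = 26*y (q(z, y) = 25*y + y = 26*y)
(23606 - 23940)*(q(1/(15**2 + 133), -25) - 23541) = (23606 - 23940)*(26*(-25) - 23541) = -334*(-650 - 23541) = -334*(-24191) = 8079794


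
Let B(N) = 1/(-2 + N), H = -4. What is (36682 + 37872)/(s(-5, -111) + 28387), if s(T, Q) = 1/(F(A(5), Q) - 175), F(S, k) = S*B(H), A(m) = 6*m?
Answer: 13419720/5109659 ≈ 2.6263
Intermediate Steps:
F(S, k) = -S/6 (F(S, k) = S/(-2 - 4) = S/(-6) = S*(-1/6) = -S/6)
s(T, Q) = -1/180 (s(T, Q) = 1/(-5 - 175) = 1/(-180) = -1/180)
(36682 + 37872)/(s(-5, -111) + 28387) = (36682 + 37872)/(-1/180 + 28387) = 74554/(5109659/180) = 74554*(180/5109659) = 13419720/5109659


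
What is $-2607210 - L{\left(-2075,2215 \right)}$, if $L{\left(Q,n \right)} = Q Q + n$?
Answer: $-6915050$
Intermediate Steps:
$L{\left(Q,n \right)} = n + Q^{2}$ ($L{\left(Q,n \right)} = Q^{2} + n = n + Q^{2}$)
$-2607210 - L{\left(-2075,2215 \right)} = -2607210 - \left(2215 + \left(-2075\right)^{2}\right) = -2607210 - \left(2215 + 4305625\right) = -2607210 - 4307840 = -6915050$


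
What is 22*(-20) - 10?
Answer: -450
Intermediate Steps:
22*(-20) - 10 = -440 - 10 = -450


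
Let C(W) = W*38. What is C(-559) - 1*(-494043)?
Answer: 472801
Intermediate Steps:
C(W) = 38*W
C(-559) - 1*(-494043) = 38*(-559) - 1*(-494043) = -21242 + 494043 = 472801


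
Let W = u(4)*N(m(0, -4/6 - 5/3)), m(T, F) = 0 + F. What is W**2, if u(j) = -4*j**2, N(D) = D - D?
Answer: 0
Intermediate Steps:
m(T, F) = F
N(D) = 0
u(j) = -4*j**2
W = 0 (W = -4*4**2*0 = -4*16*0 = -64*0 = 0)
W**2 = 0**2 = 0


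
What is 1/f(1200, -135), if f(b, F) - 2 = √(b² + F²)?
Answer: -2/1458221 + 15*√6481/1458221 ≈ 0.00082674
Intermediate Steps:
f(b, F) = 2 + √(F² + b²) (f(b, F) = 2 + √(b² + F²) = 2 + √(F² + b²))
1/f(1200, -135) = 1/(2 + √((-135)² + 1200²)) = 1/(2 + √(18225 + 1440000)) = 1/(2 + √1458225) = 1/(2 + 15*√6481)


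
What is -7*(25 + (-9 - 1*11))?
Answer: -35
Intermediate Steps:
-7*(25 + (-9 - 1*11)) = -7*(25 + (-9 - 11)) = -7*(25 - 20) = -7*5 = -35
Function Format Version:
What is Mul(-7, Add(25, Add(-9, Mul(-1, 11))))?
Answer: -35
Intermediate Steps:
Mul(-7, Add(25, Add(-9, Mul(-1, 11)))) = Mul(-7, Add(25, Add(-9, -11))) = Mul(-7, Add(25, -20)) = Mul(-7, 5) = -35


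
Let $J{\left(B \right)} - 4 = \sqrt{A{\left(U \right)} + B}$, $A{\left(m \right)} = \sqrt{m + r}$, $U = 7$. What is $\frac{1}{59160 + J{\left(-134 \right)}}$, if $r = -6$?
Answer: $\frac{8452}{500054147} - \frac{i \sqrt{133}}{3500379029} \approx 1.6902 \cdot 10^{-5} - 3.2947 \cdot 10^{-9} i$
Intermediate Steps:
$A{\left(m \right)} = \sqrt{-6 + m}$ ($A{\left(m \right)} = \sqrt{m - 6} = \sqrt{-6 + m}$)
$J{\left(B \right)} = 4 + \sqrt{1 + B}$ ($J{\left(B \right)} = 4 + \sqrt{\sqrt{-6 + 7} + B} = 4 + \sqrt{\sqrt{1} + B} = 4 + \sqrt{1 + B}$)
$\frac{1}{59160 + J{\left(-134 \right)}} = \frac{1}{59160 + \left(4 + \sqrt{1 - 134}\right)} = \frac{1}{59160 + \left(4 + \sqrt{-133}\right)} = \frac{1}{59160 + \left(4 + i \sqrt{133}\right)} = \frac{1}{59164 + i \sqrt{133}}$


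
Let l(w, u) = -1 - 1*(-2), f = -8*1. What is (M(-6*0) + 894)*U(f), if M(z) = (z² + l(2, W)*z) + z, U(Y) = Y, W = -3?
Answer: -7152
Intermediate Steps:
f = -8
l(w, u) = 1 (l(w, u) = -1 + 2 = 1)
M(z) = z² + 2*z (M(z) = (z² + 1*z) + z = (z² + z) + z = (z + z²) + z = z² + 2*z)
(M(-6*0) + 894)*U(f) = ((-6*0)*(2 - 6*0) + 894)*(-8) = (0*(2 + 0) + 894)*(-8) = (0*2 + 894)*(-8) = (0 + 894)*(-8) = 894*(-8) = -7152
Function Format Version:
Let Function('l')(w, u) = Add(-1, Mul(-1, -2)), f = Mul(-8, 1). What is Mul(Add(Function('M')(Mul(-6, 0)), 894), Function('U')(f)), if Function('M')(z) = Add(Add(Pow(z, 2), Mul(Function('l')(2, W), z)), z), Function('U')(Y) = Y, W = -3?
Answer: -7152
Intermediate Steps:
f = -8
Function('l')(w, u) = 1 (Function('l')(w, u) = Add(-1, 2) = 1)
Function('M')(z) = Add(Pow(z, 2), Mul(2, z)) (Function('M')(z) = Add(Add(Pow(z, 2), Mul(1, z)), z) = Add(Add(Pow(z, 2), z), z) = Add(Add(z, Pow(z, 2)), z) = Add(Pow(z, 2), Mul(2, z)))
Mul(Add(Function('M')(Mul(-6, 0)), 894), Function('U')(f)) = Mul(Add(Mul(Mul(-6, 0), Add(2, Mul(-6, 0))), 894), -8) = Mul(Add(Mul(0, Add(2, 0)), 894), -8) = Mul(Add(Mul(0, 2), 894), -8) = Mul(Add(0, 894), -8) = Mul(894, -8) = -7152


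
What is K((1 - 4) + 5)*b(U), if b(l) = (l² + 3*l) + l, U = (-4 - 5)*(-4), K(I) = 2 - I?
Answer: 0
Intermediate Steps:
U = 36 (U = -9*(-4) = 36)
b(l) = l² + 4*l
K((1 - 4) + 5)*b(U) = (2 - ((1 - 4) + 5))*(36*(4 + 36)) = (2 - (-3 + 5))*(36*40) = (2 - 1*2)*1440 = (2 - 2)*1440 = 0*1440 = 0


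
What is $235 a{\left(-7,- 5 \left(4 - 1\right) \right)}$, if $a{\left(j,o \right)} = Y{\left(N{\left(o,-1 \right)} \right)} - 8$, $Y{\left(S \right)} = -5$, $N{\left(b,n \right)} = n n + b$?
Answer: $-3055$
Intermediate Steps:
$N{\left(b,n \right)} = b + n^{2}$ ($N{\left(b,n \right)} = n^{2} + b = b + n^{2}$)
$a{\left(j,o \right)} = -13$ ($a{\left(j,o \right)} = -5 - 8 = -13$)
$235 a{\left(-7,- 5 \left(4 - 1\right) \right)} = 235 \left(-13\right) = -3055$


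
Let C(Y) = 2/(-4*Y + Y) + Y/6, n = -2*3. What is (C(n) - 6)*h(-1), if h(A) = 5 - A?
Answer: -124/3 ≈ -41.333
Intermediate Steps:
n = -6
C(Y) = -2/(3*Y) + Y/6 (C(Y) = 2/((-3*Y)) + Y*(1/6) = 2*(-1/(3*Y)) + Y/6 = -2/(3*Y) + Y/6)
(C(n) - 6)*h(-1) = ((1/6)*(-4 + (-6)**2)/(-6) - 6)*(5 - 1*(-1)) = ((1/6)*(-1/6)*(-4 + 36) - 6)*(5 + 1) = ((1/6)*(-1/6)*32 - 6)*6 = (-8/9 - 6)*6 = -62/9*6 = -124/3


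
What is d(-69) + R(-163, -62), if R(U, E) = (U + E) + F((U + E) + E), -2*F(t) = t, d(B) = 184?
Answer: 205/2 ≈ 102.50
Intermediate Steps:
F(t) = -t/2
R(U, E) = U/2 (R(U, E) = (U + E) - ((U + E) + E)/2 = (E + U) - ((E + U) + E)/2 = (E + U) - (U + 2*E)/2 = (E + U) + (-E - U/2) = U/2)
d(-69) + R(-163, -62) = 184 + (½)*(-163) = 184 - 163/2 = 205/2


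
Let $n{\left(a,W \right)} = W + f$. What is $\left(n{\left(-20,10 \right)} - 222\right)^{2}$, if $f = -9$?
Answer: $48841$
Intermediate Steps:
$n{\left(a,W \right)} = -9 + W$ ($n{\left(a,W \right)} = W - 9 = -9 + W$)
$\left(n{\left(-20,10 \right)} - 222\right)^{2} = \left(\left(-9 + 10\right) - 222\right)^{2} = \left(1 - 222\right)^{2} = \left(-221\right)^{2} = 48841$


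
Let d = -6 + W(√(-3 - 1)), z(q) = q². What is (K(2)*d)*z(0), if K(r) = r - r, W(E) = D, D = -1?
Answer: 0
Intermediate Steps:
W(E) = -1
K(r) = 0
d = -7 (d = -6 - 1 = -7)
(K(2)*d)*z(0) = (0*(-7))*0² = 0*0 = 0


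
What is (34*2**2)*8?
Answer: 1088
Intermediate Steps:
(34*2**2)*8 = (34*4)*8 = 136*8 = 1088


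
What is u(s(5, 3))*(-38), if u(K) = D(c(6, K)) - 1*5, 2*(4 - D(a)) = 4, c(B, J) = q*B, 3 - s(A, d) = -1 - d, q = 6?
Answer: 114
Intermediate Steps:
s(A, d) = 4 + d (s(A, d) = 3 - (-1 - d) = 3 + (1 + d) = 4 + d)
c(B, J) = 6*B
D(a) = 2 (D(a) = 4 - ½*4 = 4 - 2 = 2)
u(K) = -3 (u(K) = 2 - 1*5 = 2 - 5 = -3)
u(s(5, 3))*(-38) = -3*(-38) = 114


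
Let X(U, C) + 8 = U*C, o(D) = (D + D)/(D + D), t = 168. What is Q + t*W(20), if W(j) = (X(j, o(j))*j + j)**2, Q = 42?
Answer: 11356842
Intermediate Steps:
o(D) = 1 (o(D) = (2*D)/((2*D)) = (2*D)*(1/(2*D)) = 1)
X(U, C) = -8 + C*U (X(U, C) = -8 + U*C = -8 + C*U)
W(j) = (j + j*(-8 + j))**2 (W(j) = ((-8 + 1*j)*j + j)**2 = ((-8 + j)*j + j)**2 = (j*(-8 + j) + j)**2 = (j + j*(-8 + j))**2)
Q + t*W(20) = 42 + 168*(20**2*(-7 + 20)**2) = 42 + 168*(400*13**2) = 42 + 168*(400*169) = 42 + 168*67600 = 42 + 11356800 = 11356842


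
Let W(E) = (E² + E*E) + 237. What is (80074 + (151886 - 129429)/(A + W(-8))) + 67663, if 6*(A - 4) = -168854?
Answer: 12309379469/83320 ≈ 1.4774e+5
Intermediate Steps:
A = -84415/3 (A = 4 + (⅙)*(-168854) = 4 - 84427/3 = -84415/3 ≈ -28138.)
W(E) = 237 + 2*E² (W(E) = (E² + E²) + 237 = 2*E² + 237 = 237 + 2*E²)
(80074 + (151886 - 129429)/(A + W(-8))) + 67663 = (80074 + (151886 - 129429)/(-84415/3 + (237 + 2*(-8)²))) + 67663 = (80074 + 22457/(-84415/3 + (237 + 2*64))) + 67663 = (80074 + 22457/(-84415/3 + (237 + 128))) + 67663 = (80074 + 22457/(-84415/3 + 365)) + 67663 = (80074 + 22457/(-83320/3)) + 67663 = (80074 + 22457*(-3/83320)) + 67663 = (80074 - 67371/83320) + 67663 = 6671698309/83320 + 67663 = 12309379469/83320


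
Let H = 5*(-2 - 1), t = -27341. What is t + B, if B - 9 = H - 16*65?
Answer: -28387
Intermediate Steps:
H = -15 (H = 5*(-3) = -15)
B = -1046 (B = 9 + (-15 - 16*65) = 9 + (-15 - 1040) = 9 - 1055 = -1046)
t + B = -27341 - 1046 = -28387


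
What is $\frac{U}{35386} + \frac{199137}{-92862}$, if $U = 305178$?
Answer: $\frac{3548796259}{547669122} \approx 6.4798$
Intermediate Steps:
$\frac{U}{35386} + \frac{199137}{-92862} = \frac{305178}{35386} + \frac{199137}{-92862} = 305178 \cdot \frac{1}{35386} + 199137 \left(- \frac{1}{92862}\right) = \frac{152589}{17693} - \frac{66379}{30954} = \frac{3548796259}{547669122}$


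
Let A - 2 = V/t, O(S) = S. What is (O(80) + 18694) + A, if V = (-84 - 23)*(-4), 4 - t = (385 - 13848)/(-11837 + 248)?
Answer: 622559060/32893 ≈ 18927.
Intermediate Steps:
t = 32893/11589 (t = 4 - (385 - 13848)/(-11837 + 248) = 4 - (-13463)/(-11589) = 4 - (-13463)*(-1)/11589 = 4 - 1*13463/11589 = 4 - 13463/11589 = 32893/11589 ≈ 2.8383)
V = 428 (V = -107*(-4) = 428)
A = 5025878/32893 (A = 2 + 428/(32893/11589) = 2 + 428*(11589/32893) = 2 + 4960092/32893 = 5025878/32893 ≈ 152.79)
(O(80) + 18694) + A = (80 + 18694) + 5025878/32893 = 18774 + 5025878/32893 = 622559060/32893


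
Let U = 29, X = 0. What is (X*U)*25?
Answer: 0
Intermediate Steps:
(X*U)*25 = (0*29)*25 = 0*25 = 0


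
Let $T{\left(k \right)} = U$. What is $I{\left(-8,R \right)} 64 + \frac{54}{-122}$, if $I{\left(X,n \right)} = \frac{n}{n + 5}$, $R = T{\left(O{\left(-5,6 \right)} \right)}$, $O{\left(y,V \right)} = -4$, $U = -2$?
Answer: $- \frac{7889}{183} \approx -43.109$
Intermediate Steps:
$T{\left(k \right)} = -2$
$R = -2$
$I{\left(X,n \right)} = \frac{n}{5 + n}$
$I{\left(-8,R \right)} 64 + \frac{54}{-122} = - \frac{2}{5 - 2} \cdot 64 + \frac{54}{-122} = - \frac{2}{3} \cdot 64 + 54 \left(- \frac{1}{122}\right) = \left(-2\right) \frac{1}{3} \cdot 64 - \frac{27}{61} = \left(- \frac{2}{3}\right) 64 - \frac{27}{61} = - \frac{128}{3} - \frac{27}{61} = - \frac{7889}{183}$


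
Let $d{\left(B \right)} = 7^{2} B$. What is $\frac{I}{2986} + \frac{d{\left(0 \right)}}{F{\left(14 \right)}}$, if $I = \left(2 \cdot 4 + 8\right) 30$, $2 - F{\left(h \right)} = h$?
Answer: $\frac{240}{1493} \approx 0.16075$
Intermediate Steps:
$F{\left(h \right)} = 2 - h$
$d{\left(B \right)} = 49 B$
$I = 480$ ($I = \left(8 + 8\right) 30 = 16 \cdot 30 = 480$)
$\frac{I}{2986} + \frac{d{\left(0 \right)}}{F{\left(14 \right)}} = \frac{480}{2986} + \frac{49 \cdot 0}{2 - 14} = 480 \cdot \frac{1}{2986} + \frac{0}{2 - 14} = \frac{240}{1493} + \frac{0}{-12} = \frac{240}{1493} + 0 \left(- \frac{1}{12}\right) = \frac{240}{1493} + 0 = \frac{240}{1493}$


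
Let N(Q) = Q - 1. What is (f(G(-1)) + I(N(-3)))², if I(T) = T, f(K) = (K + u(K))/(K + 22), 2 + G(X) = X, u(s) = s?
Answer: 6724/361 ≈ 18.626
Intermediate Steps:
N(Q) = -1 + Q
G(X) = -2 + X
f(K) = 2*K/(22 + K) (f(K) = (K + K)/(K + 22) = (2*K)/(22 + K) = 2*K/(22 + K))
(f(G(-1)) + I(N(-3)))² = (2*(-2 - 1)/(22 + (-2 - 1)) + (-1 - 3))² = (2*(-3)/(22 - 3) - 4)² = (2*(-3)/19 - 4)² = (2*(-3)*(1/19) - 4)² = (-6/19 - 4)² = (-82/19)² = 6724/361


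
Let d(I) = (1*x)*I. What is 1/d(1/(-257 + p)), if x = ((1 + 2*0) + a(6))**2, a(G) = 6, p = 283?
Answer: 26/49 ≈ 0.53061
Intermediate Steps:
x = 49 (x = ((1 + 2*0) + 6)**2 = ((1 + 0) + 6)**2 = (1 + 6)**2 = 7**2 = 49)
d(I) = 49*I (d(I) = (1*49)*I = 49*I)
1/d(1/(-257 + p)) = 1/(49/(-257 + 283)) = 1/(49/26) = 26/49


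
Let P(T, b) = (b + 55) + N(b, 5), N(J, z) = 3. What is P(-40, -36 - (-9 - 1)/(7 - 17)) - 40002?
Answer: -39981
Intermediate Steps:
P(T, b) = 58 + b (P(T, b) = (b + 55) + 3 = (55 + b) + 3 = 58 + b)
P(-40, -36 - (-9 - 1)/(7 - 17)) - 40002 = (58 + (-36 - (-9 - 1)/(7 - 17))) - 40002 = (58 + (-36 - (-10)/(-10))) - 40002 = (58 + (-36 - (-10)*(-1)/10)) - 40002 = (58 + (-36 - 1*1)) - 40002 = (58 + (-36 - 1)) - 40002 = (58 - 37) - 40002 = 21 - 40002 = -39981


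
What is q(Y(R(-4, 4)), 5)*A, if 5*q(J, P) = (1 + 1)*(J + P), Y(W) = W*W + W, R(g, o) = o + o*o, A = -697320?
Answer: -118544400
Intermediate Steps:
R(g, o) = o + o**2
Y(W) = W + W**2 (Y(W) = W**2 + W = W + W**2)
q(J, P) = 2*J/5 + 2*P/5 (q(J, P) = ((1 + 1)*(J + P))/5 = (2*(J + P))/5 = (2*J + 2*P)/5 = 2*J/5 + 2*P/5)
q(Y(R(-4, 4)), 5)*A = (2*((4*(1 + 4))*(1 + 4*(1 + 4)))/5 + (2/5)*5)*(-697320) = (2*((4*5)*(1 + 4*5))/5 + 2)*(-697320) = (2*(20*(1 + 20))/5 + 2)*(-697320) = (2*(20*21)/5 + 2)*(-697320) = ((2/5)*420 + 2)*(-697320) = (168 + 2)*(-697320) = 170*(-697320) = -118544400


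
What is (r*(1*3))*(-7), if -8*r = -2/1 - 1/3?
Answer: -49/8 ≈ -6.1250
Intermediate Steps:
r = 7/24 (r = -(-2/1 - 1/3)/8 = -(-2*1 - 1*1/3)/8 = -(-2 - 1/3)/8 = -1/8*(-7/3) = 7/24 ≈ 0.29167)
(r*(1*3))*(-7) = (7*(1*3)/24)*(-7) = ((7/24)*3)*(-7) = (7/8)*(-7) = -49/8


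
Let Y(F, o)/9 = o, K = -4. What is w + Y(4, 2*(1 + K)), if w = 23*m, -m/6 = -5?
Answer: 636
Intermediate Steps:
m = 30 (m = -6*(-5) = 30)
Y(F, o) = 9*o
w = 690 (w = 23*30 = 690)
w + Y(4, 2*(1 + K)) = 690 + 9*(2*(1 - 4)) = 690 + 9*(2*(-3)) = 690 + 9*(-6) = 690 - 54 = 636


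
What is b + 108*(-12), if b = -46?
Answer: -1342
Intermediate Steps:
b + 108*(-12) = -46 + 108*(-12) = -46 - 1296 = -1342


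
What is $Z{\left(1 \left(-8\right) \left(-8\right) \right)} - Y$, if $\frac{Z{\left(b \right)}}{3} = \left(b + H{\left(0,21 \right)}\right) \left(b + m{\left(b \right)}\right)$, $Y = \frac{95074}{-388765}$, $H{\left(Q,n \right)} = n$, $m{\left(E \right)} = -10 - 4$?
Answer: $\frac{4956848824}{388765} \approx 12750.0$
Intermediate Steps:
$m{\left(E \right)} = -14$ ($m{\left(E \right)} = -10 - 4 = -14$)
$Y = - \frac{95074}{388765}$ ($Y = 95074 \left(- \frac{1}{388765}\right) = - \frac{95074}{388765} \approx -0.24455$)
$Z{\left(b \right)} = 3 \left(-14 + b\right) \left(21 + b\right)$ ($Z{\left(b \right)} = 3 \left(b + 21\right) \left(b - 14\right) = 3 \left(21 + b\right) \left(-14 + b\right) = 3 \left(-14 + b\right) \left(21 + b\right)$)
$Z{\left(1 \left(-8\right) \left(-8\right) \right)} - Y = \left(-882 + 3 \left(1 \left(-8\right) \left(-8\right)\right)^{2} + 21 \cdot 1 \left(-8\right) \left(-8\right)\right) - - \frac{95074}{388765} = \left(-882 + 3 \left(\left(-8\right) \left(-8\right)\right)^{2} + 21 \left(\left(-8\right) \left(-8\right)\right)\right) + \frac{95074}{388765} = \left(-882 + 3 \cdot 64^{2} + 21 \cdot 64\right) + \frac{95074}{388765} = \left(-882 + 3 \cdot 4096 + 1344\right) + \frac{95074}{388765} = \left(-882 + 12288 + 1344\right) + \frac{95074}{388765} = 12750 + \frac{95074}{388765} = \frac{4956848824}{388765}$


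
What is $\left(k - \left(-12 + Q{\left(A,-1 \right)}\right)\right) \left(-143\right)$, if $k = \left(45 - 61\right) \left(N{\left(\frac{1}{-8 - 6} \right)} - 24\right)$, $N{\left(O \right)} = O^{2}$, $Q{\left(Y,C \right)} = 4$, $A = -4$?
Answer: $- \frac{2746172}{49} \approx -56044.0$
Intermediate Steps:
$k = \frac{18812}{49}$ ($k = \left(45 - 61\right) \left(\left(\frac{1}{-8 - 6}\right)^{2} - 24\right) = - 16 \left(\left(\frac{1}{-14}\right)^{2} - 24\right) = - 16 \left(\left(- \frac{1}{14}\right)^{2} - 24\right) = - 16 \left(\frac{1}{196} - 24\right) = \left(-16\right) \left(- \frac{4703}{196}\right) = \frac{18812}{49} \approx 383.92$)
$\left(k - \left(-12 + Q{\left(A,-1 \right)}\right)\right) \left(-143\right) = \left(\frac{18812}{49} + \left(12 - 4\right)\right) \left(-143\right) = \left(\frac{18812}{49} + 8\right) \left(-143\right) = \frac{19204}{49} \left(-143\right) = - \frac{2746172}{49}$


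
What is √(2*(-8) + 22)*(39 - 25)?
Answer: 14*√6 ≈ 34.293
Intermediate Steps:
√(2*(-8) + 22)*(39 - 25) = √(-16 + 22)*14 = √6*14 = 14*√6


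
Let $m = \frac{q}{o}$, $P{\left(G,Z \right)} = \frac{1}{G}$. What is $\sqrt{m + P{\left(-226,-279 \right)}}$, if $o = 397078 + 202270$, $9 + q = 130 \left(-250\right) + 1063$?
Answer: $\frac{2 i \sqrt{4077412541677}}{16931581} \approx 0.23852 i$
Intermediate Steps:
$q = -31446$ ($q = -9 + \left(130 \left(-250\right) + 1063\right) = -9 + \left(-32500 + 1063\right) = -9 - 31437 = -31446$)
$o = 599348$
$m = - \frac{15723}{299674}$ ($m = - \frac{31446}{599348} = \left(-31446\right) \frac{1}{599348} = - \frac{15723}{299674} \approx -0.052467$)
$\sqrt{m + P{\left(-226,-279 \right)}} = \sqrt{- \frac{15723}{299674} + \frac{1}{-226}} = \sqrt{- \frac{15723}{299674} - \frac{1}{226}} = \sqrt{- \frac{963268}{16931581}} = \frac{2 i \sqrt{4077412541677}}{16931581}$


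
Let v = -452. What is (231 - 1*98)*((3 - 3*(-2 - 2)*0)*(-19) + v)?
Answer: -67697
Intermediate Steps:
(231 - 1*98)*((3 - 3*(-2 - 2)*0)*(-19) + v) = (231 - 1*98)*((3 - 3*(-2 - 2)*0)*(-19) - 452) = (231 - 98)*((3 - 3*(-4)*0)*(-19) - 452) = 133*((3 + 12*0)*(-19) - 452) = 133*((3 + 0)*(-19) - 452) = 133*(3*(-19) - 452) = 133*(-57 - 452) = 133*(-509) = -67697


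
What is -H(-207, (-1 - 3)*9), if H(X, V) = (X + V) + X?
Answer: 450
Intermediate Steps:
H(X, V) = V + 2*X (H(X, V) = (V + X) + X = V + 2*X)
-H(-207, (-1 - 3)*9) = -((-1 - 3)*9 + 2*(-207)) = -(-4*9 - 414) = -(-36 - 414) = -1*(-450) = 450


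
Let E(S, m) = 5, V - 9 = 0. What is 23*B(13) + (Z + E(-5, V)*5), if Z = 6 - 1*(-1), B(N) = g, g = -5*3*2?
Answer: -658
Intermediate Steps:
V = 9 (V = 9 + 0 = 9)
g = -30 (g = -15*2 = -30)
B(N) = -30
Z = 7 (Z = 6 + 1 = 7)
23*B(13) + (Z + E(-5, V)*5) = 23*(-30) + (7 + 5*5) = -690 + (7 + 25) = -690 + 32 = -658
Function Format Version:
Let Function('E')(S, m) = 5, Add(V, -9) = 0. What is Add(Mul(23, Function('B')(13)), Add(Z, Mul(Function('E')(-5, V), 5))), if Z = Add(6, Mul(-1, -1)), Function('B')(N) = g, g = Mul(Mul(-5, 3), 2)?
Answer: -658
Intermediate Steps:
V = 9 (V = Add(9, 0) = 9)
g = -30 (g = Mul(-15, 2) = -30)
Function('B')(N) = -30
Z = 7 (Z = Add(6, 1) = 7)
Add(Mul(23, Function('B')(13)), Add(Z, Mul(Function('E')(-5, V), 5))) = Add(Mul(23, -30), Add(7, Mul(5, 5))) = Add(-690, Add(7, 25)) = Add(-690, 32) = -658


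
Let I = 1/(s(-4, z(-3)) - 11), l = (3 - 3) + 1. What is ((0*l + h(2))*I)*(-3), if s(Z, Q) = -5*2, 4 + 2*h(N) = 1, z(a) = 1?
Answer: -3/14 ≈ -0.21429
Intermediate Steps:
h(N) = -3/2 (h(N) = -2 + (½)*1 = -2 + ½ = -3/2)
l = 1 (l = 0 + 1 = 1)
s(Z, Q) = -10
I = -1/21 (I = 1/(-10 - 11) = 1/(-21) = -1/21 ≈ -0.047619)
((0*l + h(2))*I)*(-3) = ((0*1 - 3/2)*(-1/21))*(-3) = ((0 - 3/2)*(-1/21))*(-3) = -3/2*(-1/21)*(-3) = (1/14)*(-3) = -3/14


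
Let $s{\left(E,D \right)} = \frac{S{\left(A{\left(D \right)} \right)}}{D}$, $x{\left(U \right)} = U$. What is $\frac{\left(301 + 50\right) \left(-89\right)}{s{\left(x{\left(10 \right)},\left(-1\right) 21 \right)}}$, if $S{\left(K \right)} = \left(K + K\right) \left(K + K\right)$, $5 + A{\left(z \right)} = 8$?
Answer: $\frac{72891}{4} \approx 18223.0$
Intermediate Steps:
$A{\left(z \right)} = 3$ ($A{\left(z \right)} = -5 + 8 = 3$)
$S{\left(K \right)} = 4 K^{2}$ ($S{\left(K \right)} = 2 K 2 K = 4 K^{2}$)
$s{\left(E,D \right)} = \frac{36}{D}$ ($s{\left(E,D \right)} = \frac{4 \cdot 3^{2}}{D} = \frac{4 \cdot 9}{D} = \frac{36}{D}$)
$\frac{\left(301 + 50\right) \left(-89\right)}{s{\left(x{\left(10 \right)},\left(-1\right) 21 \right)}} = \frac{\left(301 + 50\right) \left(-89\right)}{36 \frac{1}{\left(-1\right) 21}} = \frac{351 \left(-89\right)}{36 \frac{1}{-21}} = - \frac{31239}{36 \left(- \frac{1}{21}\right)} = - \frac{31239}{- \frac{12}{7}} = \left(-31239\right) \left(- \frac{7}{12}\right) = \frac{72891}{4}$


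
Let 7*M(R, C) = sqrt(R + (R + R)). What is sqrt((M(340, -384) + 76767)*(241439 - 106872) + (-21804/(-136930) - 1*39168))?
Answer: sqrt(2372710749667046464095 + 8830876905614050*sqrt(255))/479255 ≈ 1.0164e+5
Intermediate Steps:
M(R, C) = sqrt(3)*sqrt(R)/7 (M(R, C) = sqrt(R + (R + R))/7 = sqrt(R + 2*R)/7 = sqrt(3*R)/7 = (sqrt(3)*sqrt(R))/7 = sqrt(3)*sqrt(R)/7)
sqrt((M(340, -384) + 76767)*(241439 - 106872) + (-21804/(-136930) - 1*39168)) = sqrt((sqrt(3)*sqrt(340)/7 + 76767)*(241439 - 106872) + (-21804/(-136930) - 1*39168)) = sqrt((sqrt(3)*(2*sqrt(85))/7 + 76767)*134567 + (-21804*(-1/136930) - 39168)) = sqrt((2*sqrt(255)/7 + 76767)*134567 + (10902/68465 - 39168)) = sqrt((76767 + 2*sqrt(255)/7)*134567 - 2681626218/68465) = sqrt((10330304889 + 269134*sqrt(255)/7) - 2681626218/68465) = sqrt(707261642599167/68465 + 269134*sqrt(255)/7)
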